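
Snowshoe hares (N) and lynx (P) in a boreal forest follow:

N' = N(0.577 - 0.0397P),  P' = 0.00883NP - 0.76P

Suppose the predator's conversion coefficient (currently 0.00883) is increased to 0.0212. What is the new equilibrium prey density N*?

At the interior fixed point, setting dP/dt = 0 with P > 0 fixes N* = (predator death rate)/(NP coefficient) — independent of the other coefficients.
With the change, N* = 0.76/0.0212 = 35.8; it falls from 86.1.

N* ≈ 35.8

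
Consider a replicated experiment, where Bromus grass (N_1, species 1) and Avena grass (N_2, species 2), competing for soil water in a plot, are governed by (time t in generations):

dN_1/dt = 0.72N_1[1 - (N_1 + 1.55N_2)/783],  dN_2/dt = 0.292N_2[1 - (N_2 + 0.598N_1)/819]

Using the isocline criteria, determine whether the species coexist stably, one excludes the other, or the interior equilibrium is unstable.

Compare the nullcline intercepts: K1/α12 = 783/1.55 = 505 < K2 = 819; K2/α21 = 819/0.598 = 1370 > K1 = 783.
Since the inequalities point opposite ways, species 2 can invade but species 1 cannot.

species 2 excludes species 1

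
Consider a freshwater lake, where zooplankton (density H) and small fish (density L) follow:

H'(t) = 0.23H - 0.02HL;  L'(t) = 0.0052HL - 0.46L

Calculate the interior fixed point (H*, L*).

Set dL/dt = 0 with L > 0: 0.0052H - 0.46 = 0, so H* = 0.46/0.0052 = 88.5.
Set dH/dt = 0 with H > 0: 0.23 - 0.02L = 0, so L* = 0.23/0.02 = 11.5.

H* ≈ 88.5, L* ≈ 11.5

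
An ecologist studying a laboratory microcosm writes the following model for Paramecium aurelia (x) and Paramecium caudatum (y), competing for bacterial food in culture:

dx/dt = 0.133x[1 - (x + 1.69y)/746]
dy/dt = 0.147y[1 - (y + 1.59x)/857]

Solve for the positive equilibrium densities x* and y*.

x* ≈ 416, y* ≈ 195

Setting both brackets to zero gives the nullclines x + 1.69y = 746 and 1.59x + y = 857.
Substituting y = 857 - 1.59x into the first: x(1 - 1.69·1.59) = 746 - 1.69·857.
So x* = -702/-1.69 = 416, and then y* = 857 - 1.59·416 = 195.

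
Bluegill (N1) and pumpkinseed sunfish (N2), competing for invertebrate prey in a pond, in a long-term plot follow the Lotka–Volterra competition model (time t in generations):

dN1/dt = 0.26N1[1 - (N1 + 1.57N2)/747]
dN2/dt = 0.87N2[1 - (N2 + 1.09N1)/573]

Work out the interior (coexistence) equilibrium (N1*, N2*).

N1* ≈ 215, N2* ≈ 339

Setting both brackets to zero gives the nullclines N1 + 1.57N2 = 747 and 1.09N1 + N2 = 573.
Substituting N2 = 573 - 1.09N1 into the first: N1(1 - 1.57·1.09) = 747 - 1.57·573.
So N1* = -153/-0.711 = 215, and then N2* = 573 - 1.09·215 = 339.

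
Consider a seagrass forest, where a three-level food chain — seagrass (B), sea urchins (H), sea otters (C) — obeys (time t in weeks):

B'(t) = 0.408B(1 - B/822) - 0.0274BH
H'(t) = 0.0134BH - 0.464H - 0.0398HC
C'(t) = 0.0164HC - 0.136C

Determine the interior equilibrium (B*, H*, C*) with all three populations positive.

B* ≈ 364, H* ≈ 8.29, C* ≈ 111

From dC/dt = 0: 0.0164H* = 0.136, so H* = 8.29.
From dB/dt = 0: 0.408(1 - B*/822) = 0.0274·8.29, giving B* = 822·(1 - 0.557) = 364.
From dH/dt = 0: 0.0134·364 - 0.464 = 0.0398C*, so C* = 4.42/0.0398 = 111.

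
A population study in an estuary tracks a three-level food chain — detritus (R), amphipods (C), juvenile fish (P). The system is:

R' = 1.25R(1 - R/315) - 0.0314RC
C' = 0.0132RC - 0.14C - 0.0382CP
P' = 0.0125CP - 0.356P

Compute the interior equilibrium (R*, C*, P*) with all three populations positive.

R* ≈ 89.6, C* ≈ 28.5, P* ≈ 27.3

From dP/dt = 0: 0.0125C* = 0.356, so C* = 28.5.
From dR/dt = 0: 1.25(1 - R*/315) = 0.0314·28.5, giving R* = 315·(1 - 0.715) = 89.6.
From dC/dt = 0: 0.0132·89.6 - 0.14 = 0.0382P*, so P* = 1.04/0.0382 = 27.3.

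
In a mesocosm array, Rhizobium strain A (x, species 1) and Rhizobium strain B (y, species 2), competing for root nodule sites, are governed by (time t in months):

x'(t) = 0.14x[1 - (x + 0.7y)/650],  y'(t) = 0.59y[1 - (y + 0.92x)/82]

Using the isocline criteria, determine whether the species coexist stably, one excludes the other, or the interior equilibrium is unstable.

species 1 excludes species 2

Compare the nullcline intercepts: K1/α12 = 650/0.7 = 929 > K2 = 82; K2/α21 = 82/0.92 = 89.1 < K1 = 650.
Since the inequalities point opposite ways, species 1 can invade but species 2 cannot.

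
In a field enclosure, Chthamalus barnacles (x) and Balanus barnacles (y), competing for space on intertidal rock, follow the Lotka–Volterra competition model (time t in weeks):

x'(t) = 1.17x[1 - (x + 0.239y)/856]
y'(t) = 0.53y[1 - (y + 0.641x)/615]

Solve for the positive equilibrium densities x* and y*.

x* ≈ 837, y* ≈ 78.3

Setting both brackets to zero gives the nullclines x + 0.239y = 856 and 0.641x + y = 615.
Substituting y = 615 - 0.641x into the first: x(1 - 0.239·0.641) = 856 - 0.239·615.
So x* = 709/0.847 = 837, and then y* = 615 - 0.641·837 = 78.3.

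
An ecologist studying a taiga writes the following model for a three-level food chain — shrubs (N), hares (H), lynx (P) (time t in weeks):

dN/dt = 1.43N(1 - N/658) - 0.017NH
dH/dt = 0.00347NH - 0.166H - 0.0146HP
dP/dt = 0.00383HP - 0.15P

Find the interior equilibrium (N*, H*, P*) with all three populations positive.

N* ≈ 352, H* ≈ 39.2, P* ≈ 72.2

From dP/dt = 0: 0.00383H* = 0.15, so H* = 39.2.
From dN/dt = 0: 1.43(1 - N*/658) = 0.017·39.2, giving N* = 658·(1 - 0.466) = 352.
From dH/dt = 0: 0.00347·352 - 0.166 = 0.0146P*, so P* = 1.05/0.0146 = 72.2.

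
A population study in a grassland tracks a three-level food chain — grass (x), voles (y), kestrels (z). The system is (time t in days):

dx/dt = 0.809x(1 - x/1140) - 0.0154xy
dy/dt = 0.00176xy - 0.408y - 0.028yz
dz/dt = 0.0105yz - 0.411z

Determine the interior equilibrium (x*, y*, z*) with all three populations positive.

x* ≈ 291, y* ≈ 39.1, z* ≈ 3.69

From dz/dt = 0: 0.0105y* = 0.411, so y* = 39.1.
From dx/dt = 0: 0.809(1 - x*/1140) = 0.0154·39.1, giving x* = 1140·(1 - 0.745) = 291.
From dy/dt = 0: 0.00176·291 - 0.408 = 0.028z*, so z* = 0.103/0.028 = 3.69.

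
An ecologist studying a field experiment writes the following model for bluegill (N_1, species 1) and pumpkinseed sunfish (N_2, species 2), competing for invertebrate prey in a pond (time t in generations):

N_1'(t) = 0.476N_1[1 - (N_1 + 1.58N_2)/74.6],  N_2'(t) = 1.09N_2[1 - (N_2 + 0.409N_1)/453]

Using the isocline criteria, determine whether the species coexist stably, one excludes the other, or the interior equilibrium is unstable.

species 2 excludes species 1

Compare the nullcline intercepts: K1/α12 = 74.6/1.58 = 47.2 < K2 = 453; K2/α21 = 453/0.409 = 1110 > K1 = 74.6.
Since the inequalities point opposite ways, species 2 can invade but species 1 cannot.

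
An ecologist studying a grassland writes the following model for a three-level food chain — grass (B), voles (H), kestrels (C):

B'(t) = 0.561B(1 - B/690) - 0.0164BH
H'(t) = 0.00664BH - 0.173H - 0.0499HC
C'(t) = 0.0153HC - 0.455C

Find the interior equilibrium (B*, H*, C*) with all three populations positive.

From dC/dt = 0: 0.0153H* = 0.455, so H* = 29.7.
From dB/dt = 0: 0.561(1 - B*/690) = 0.0164·29.7, giving B* = 690·(1 - 0.869) = 90.1.
From dH/dt = 0: 0.00664·90.1 - 0.173 = 0.0499C*, so C* = 0.426/0.0499 = 8.53.

B* ≈ 90.1, H* ≈ 29.7, C* ≈ 8.53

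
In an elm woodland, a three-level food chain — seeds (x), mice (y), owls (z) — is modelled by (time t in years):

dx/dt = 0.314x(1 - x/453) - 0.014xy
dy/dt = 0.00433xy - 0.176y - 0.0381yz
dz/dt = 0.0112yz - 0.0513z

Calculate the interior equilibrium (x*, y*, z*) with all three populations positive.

x* ≈ 360, y* ≈ 4.58, z* ≈ 36.3

From dz/dt = 0: 0.0112y* = 0.0513, so y* = 4.58.
From dx/dt = 0: 0.314(1 - x*/453) = 0.014·4.58, giving x* = 453·(1 - 0.204) = 360.
From dy/dt = 0: 0.00433·360 - 0.176 = 0.0381z*, so z* = 1.38/0.0381 = 36.3.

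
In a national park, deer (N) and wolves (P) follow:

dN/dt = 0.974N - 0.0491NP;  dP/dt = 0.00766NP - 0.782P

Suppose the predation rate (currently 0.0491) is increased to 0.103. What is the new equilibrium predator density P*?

P* ≈ 9.46

At the interior fixed point, setting dN/dt = 0 with N > 0 fixes P* = (prey growth rate)/(NP coefficient) — independent of the other coefficients.
With the change, P* = 0.974/0.103 = 9.46; it falls from 19.8.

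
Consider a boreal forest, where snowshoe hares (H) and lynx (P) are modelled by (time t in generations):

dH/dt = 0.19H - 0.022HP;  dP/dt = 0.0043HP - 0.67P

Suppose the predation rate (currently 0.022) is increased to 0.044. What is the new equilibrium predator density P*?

P* ≈ 4.32

At the interior fixed point, setting dH/dt = 0 with H > 0 fixes P* = (prey growth rate)/(HP coefficient) — independent of the other coefficients.
With the change, P* = 0.19/0.044 = 4.32; it falls from 8.64.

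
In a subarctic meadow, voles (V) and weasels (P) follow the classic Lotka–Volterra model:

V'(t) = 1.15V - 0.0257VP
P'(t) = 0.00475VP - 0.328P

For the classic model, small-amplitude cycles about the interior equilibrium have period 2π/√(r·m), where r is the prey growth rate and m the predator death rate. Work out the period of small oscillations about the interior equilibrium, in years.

T ≈ 10.2 years

Here r = 1.15 and m = 0.328, so r·m = 0.377.
ω = √0.377 = 0.614 per year, hence T = 2π/ω ≈ 10.2 years.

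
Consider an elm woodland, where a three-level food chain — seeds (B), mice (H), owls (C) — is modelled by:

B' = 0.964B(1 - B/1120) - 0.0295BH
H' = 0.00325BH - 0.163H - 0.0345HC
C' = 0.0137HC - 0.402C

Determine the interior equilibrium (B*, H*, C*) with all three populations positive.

B* ≈ 114, H* ≈ 29.3, C* ≈ 6.04

From dC/dt = 0: 0.0137H* = 0.402, so H* = 29.3.
From dB/dt = 0: 0.964(1 - B*/1120) = 0.0295·29.3, giving B* = 1120·(1 - 0.898) = 114.
From dH/dt = 0: 0.00325·114 - 0.163 = 0.0345C*, so C* = 0.208/0.0345 = 6.04.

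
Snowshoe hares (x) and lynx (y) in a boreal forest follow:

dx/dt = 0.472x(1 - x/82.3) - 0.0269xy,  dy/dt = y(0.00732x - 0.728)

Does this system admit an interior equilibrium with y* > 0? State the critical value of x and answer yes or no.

Threshold x = 99.5; K < 99.5, so no, the predator goes extinct.

The predator equation gives dy/dt > 0 only when x > 0.728/0.00732 = 99.5.
Without the predator, x → K = 82.3. Since 82.3 < 99.5, the predator cannot invade.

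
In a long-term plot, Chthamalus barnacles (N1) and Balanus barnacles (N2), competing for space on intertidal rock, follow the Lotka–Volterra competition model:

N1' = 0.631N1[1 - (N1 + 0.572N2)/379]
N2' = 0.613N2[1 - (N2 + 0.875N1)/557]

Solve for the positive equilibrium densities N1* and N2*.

N1* ≈ 121, N2* ≈ 451

Setting both brackets to zero gives the nullclines N1 + 0.572N2 = 379 and 0.875N1 + N2 = 557.
Substituting N2 = 557 - 0.875N1 into the first: N1(1 - 0.572·0.875) = 379 - 0.572·557.
So N1* = 60.4/0.5 = 121, and then N2* = 557 - 0.875·121 = 451.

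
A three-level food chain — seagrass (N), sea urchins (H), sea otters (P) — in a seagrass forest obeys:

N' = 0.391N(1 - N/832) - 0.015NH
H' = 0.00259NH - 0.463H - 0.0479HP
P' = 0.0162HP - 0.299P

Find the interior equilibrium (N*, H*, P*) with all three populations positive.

From dP/dt = 0: 0.0162H* = 0.299, so H* = 18.5.
From dN/dt = 0: 0.391(1 - N*/832) = 0.015·18.5, giving N* = 832·(1 - 0.708) = 243.
From dH/dt = 0: 0.00259·243 - 0.463 = 0.0479P*, so P* = 0.166/0.0479 = 3.47.

N* ≈ 243, H* ≈ 18.5, P* ≈ 3.47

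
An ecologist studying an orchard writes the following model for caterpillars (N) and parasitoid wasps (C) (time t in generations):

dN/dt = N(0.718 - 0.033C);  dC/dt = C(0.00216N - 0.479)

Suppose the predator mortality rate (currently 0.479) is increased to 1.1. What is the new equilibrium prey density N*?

At the interior fixed point, setting dC/dt = 0 with C > 0 fixes N* = (predator death rate)/(NC coefficient) — independent of the other coefficients.
With the change, N* = 1.1/0.00216 = 509; it rises from 222.

N* ≈ 509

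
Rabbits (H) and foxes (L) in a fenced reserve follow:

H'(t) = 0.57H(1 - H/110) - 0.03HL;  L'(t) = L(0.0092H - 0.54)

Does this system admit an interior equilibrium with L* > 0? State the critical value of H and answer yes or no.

Threshold H = 58.7; K > 58.7, so yes, the predator persists.

The predator equation gives dL/dt > 0 only when H > 0.54/0.0092 = 58.7.
Without the predator, H → K = 110. Since 110 > 58.7, the predator can invade and persist.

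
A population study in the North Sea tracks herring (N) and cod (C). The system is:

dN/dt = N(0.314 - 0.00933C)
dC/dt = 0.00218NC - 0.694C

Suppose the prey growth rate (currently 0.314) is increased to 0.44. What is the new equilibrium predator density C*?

C* ≈ 47.2

At the interior fixed point, setting dN/dt = 0 with N > 0 fixes C* = (prey growth rate)/(NC coefficient) — independent of the other coefficients.
With the change, C* = 0.44/0.00933 = 47.2; it rises from 33.7.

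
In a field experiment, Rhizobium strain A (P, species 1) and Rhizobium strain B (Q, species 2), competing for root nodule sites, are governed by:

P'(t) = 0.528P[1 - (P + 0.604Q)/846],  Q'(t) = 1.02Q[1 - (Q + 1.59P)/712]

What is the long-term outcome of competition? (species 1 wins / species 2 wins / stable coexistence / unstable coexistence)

species 1 excludes species 2

Compare the nullcline intercepts: K1/α12 = 846/0.604 = 1400 > K2 = 712; K2/α21 = 712/1.59 = 448 < K1 = 846.
Since the inequalities point opposite ways, species 1 can invade but species 2 cannot.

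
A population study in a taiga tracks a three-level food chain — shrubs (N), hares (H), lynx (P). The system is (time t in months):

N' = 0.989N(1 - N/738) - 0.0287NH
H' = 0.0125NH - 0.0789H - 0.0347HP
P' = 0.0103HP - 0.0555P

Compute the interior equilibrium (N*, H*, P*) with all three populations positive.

From dP/dt = 0: 0.0103H* = 0.0555, so H* = 5.39.
From dN/dt = 0: 0.989(1 - N*/738) = 0.0287·5.39, giving N* = 738·(1 - 0.156) = 623.
From dH/dt = 0: 0.0125·623 - 0.0789 = 0.0347P*, so P* = 7.7/0.0347 = 222.

N* ≈ 623, H* ≈ 5.39, P* ≈ 222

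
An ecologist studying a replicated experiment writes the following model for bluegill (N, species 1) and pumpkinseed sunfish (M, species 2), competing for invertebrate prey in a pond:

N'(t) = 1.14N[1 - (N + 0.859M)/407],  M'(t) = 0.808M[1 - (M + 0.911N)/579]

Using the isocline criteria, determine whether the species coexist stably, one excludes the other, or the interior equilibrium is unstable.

Compare the nullcline intercepts: K1/α12 = 407/0.859 = 474 < K2 = 579; K2/α21 = 579/0.911 = 636 > K1 = 407.
Since the inequalities point opposite ways, species 2 can invade but species 1 cannot.

species 2 excludes species 1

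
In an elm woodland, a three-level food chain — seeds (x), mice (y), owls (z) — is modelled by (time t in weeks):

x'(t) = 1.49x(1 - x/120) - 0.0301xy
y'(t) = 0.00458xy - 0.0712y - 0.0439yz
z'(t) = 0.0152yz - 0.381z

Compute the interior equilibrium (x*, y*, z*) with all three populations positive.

From dz/dt = 0: 0.0152y* = 0.381, so y* = 25.1.
From dx/dt = 0: 1.49(1 - x*/120) = 0.0301·25.1, giving x* = 120·(1 - 0.506) = 59.2.
From dy/dt = 0: 0.00458·59.2 - 0.0712 = 0.0439z*, so z* = 0.2/0.0439 = 4.56.

x* ≈ 59.2, y* ≈ 25.1, z* ≈ 4.56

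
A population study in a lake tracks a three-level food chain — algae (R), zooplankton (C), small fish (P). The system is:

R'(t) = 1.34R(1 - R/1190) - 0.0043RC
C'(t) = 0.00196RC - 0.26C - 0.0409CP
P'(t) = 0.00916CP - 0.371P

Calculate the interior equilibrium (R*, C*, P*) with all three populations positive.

R* ≈ 1040, C* ≈ 40.5, P* ≈ 43.3

From dP/dt = 0: 0.00916C* = 0.371, so C* = 40.5.
From dR/dt = 0: 1.34(1 - R*/1190) = 0.0043·40.5, giving R* = 1190·(1 - 0.13) = 1040.
From dC/dt = 0: 0.00196·1040 - 0.26 = 0.0409P*, so P* = 1.77/0.0409 = 43.3.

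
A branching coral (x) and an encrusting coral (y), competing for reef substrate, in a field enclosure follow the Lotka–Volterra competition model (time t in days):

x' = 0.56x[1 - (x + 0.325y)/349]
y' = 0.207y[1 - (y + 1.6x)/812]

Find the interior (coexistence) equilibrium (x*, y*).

x* ≈ 177, y* ≈ 528

Setting both brackets to zero gives the nullclines x + 0.325y = 349 and 1.6x + y = 812.
Substituting y = 812 - 1.6x into the first: x(1 - 0.325·1.6) = 349 - 0.325·812.
So x* = 85.1/0.48 = 177, and then y* = 812 - 1.6·177 = 528.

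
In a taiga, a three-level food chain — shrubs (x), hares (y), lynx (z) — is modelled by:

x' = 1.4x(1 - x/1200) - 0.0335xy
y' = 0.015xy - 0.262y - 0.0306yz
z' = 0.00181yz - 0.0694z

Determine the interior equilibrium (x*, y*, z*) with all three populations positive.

x* ≈ 99, y* ≈ 38.3, z* ≈ 40

From dz/dt = 0: 0.00181y* = 0.0694, so y* = 38.3.
From dx/dt = 0: 1.4(1 - x*/1200) = 0.0335·38.3, giving x* = 1200·(1 - 0.917) = 99.
From dy/dt = 0: 0.015·99 - 0.262 = 0.0306z*, so z* = 1.22/0.0306 = 40.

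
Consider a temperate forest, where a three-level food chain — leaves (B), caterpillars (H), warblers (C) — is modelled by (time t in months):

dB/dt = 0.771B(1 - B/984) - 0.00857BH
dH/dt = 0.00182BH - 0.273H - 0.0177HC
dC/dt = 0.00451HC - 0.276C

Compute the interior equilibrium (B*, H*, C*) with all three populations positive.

B* ≈ 315, H* ≈ 61.2, C* ≈ 16.9

From dC/dt = 0: 0.00451H* = 0.276, so H* = 61.2.
From dB/dt = 0: 0.771(1 - B*/984) = 0.00857·61.2, giving B* = 984·(1 - 0.68) = 315.
From dH/dt = 0: 0.00182·315 - 0.273 = 0.0177C*, so C* = 0.3/0.0177 = 16.9.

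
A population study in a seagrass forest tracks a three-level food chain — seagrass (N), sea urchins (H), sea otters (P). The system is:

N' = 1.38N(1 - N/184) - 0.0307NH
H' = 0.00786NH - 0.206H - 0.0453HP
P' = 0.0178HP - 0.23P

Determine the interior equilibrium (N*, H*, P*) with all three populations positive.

N* ≈ 131, H* ≈ 12.9, P* ≈ 18.2

From dP/dt = 0: 0.0178H* = 0.23, so H* = 12.9.
From dN/dt = 0: 1.38(1 - N*/184) = 0.0307·12.9, giving N* = 184·(1 - 0.287) = 131.
From dH/dt = 0: 0.00786·131 - 0.206 = 0.0453P*, so P* = 0.825/0.0453 = 18.2.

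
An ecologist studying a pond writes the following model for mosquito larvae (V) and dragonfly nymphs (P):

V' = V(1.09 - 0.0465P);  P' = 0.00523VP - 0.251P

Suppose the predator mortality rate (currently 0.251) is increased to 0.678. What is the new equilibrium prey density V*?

V* ≈ 130

At the interior fixed point, setting dP/dt = 0 with P > 0 fixes V* = (predator death rate)/(VP coefficient) — independent of the other coefficients.
With the change, V* = 0.678/0.00523 = 130; it rises from 48.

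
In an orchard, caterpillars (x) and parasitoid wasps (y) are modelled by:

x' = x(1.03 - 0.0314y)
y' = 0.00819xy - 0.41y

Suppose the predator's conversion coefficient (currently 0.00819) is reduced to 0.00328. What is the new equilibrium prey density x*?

x* ≈ 125

At the interior fixed point, setting dy/dt = 0 with y > 0 fixes x* = (predator death rate)/(xy coefficient) — independent of the other coefficients.
With the change, x* = 0.41/0.00328 = 125; it rises from 50.1.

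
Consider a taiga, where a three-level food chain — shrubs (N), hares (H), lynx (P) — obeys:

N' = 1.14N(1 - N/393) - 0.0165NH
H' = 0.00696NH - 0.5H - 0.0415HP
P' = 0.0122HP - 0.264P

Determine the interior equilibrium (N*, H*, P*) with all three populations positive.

N* ≈ 270, H* ≈ 21.6, P* ≈ 33.2

From dP/dt = 0: 0.0122H* = 0.264, so H* = 21.6.
From dN/dt = 0: 1.14(1 - N*/393) = 0.0165·21.6, giving N* = 393·(1 - 0.313) = 270.
From dH/dt = 0: 0.00696·270 - 0.5 = 0.0415P*, so P* = 1.38/0.0415 = 33.2.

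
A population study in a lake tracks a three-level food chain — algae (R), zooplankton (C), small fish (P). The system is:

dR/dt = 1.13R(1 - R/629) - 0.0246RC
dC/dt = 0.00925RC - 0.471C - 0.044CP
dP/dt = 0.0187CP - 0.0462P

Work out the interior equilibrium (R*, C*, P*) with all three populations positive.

From dP/dt = 0: 0.0187C* = 0.0462, so C* = 2.47.
From dR/dt = 0: 1.13(1 - R*/629) = 0.0246·2.47, giving R* = 629·(1 - 0.0538) = 595.
From dC/dt = 0: 0.00925·595 - 0.471 = 0.044P*, so P* = 5.03/0.044 = 114.

R* ≈ 595, C* ≈ 2.47, P* ≈ 114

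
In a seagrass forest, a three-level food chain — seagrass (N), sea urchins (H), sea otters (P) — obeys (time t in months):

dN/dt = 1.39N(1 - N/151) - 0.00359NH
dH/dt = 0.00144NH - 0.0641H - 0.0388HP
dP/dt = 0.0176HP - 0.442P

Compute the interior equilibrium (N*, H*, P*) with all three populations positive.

N* ≈ 141, H* ≈ 25.1, P* ≈ 3.59

From dP/dt = 0: 0.0176H* = 0.442, so H* = 25.1.
From dN/dt = 0: 1.39(1 - N*/151) = 0.00359·25.1, giving N* = 151·(1 - 0.0649) = 141.
From dH/dt = 0: 0.00144·141 - 0.0641 = 0.0388P*, so P* = 0.139/0.0388 = 3.59.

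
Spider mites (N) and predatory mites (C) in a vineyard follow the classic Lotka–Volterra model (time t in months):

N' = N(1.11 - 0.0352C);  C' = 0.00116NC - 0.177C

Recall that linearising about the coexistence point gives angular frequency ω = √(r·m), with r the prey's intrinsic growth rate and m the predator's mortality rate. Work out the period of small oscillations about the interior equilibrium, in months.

T ≈ 14.2 months

Here r = 1.11 and m = 0.177, so r·m = 0.196.
ω = √0.196 = 0.443 per month, hence T = 2π/ω ≈ 14.2 months.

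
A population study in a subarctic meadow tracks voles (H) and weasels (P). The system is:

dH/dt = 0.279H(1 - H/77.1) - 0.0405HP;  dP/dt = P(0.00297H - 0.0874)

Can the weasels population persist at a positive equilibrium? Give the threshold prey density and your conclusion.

Threshold H = 29.4; K > 29.4, so yes, the predator persists.

The predator equation gives dP/dt > 0 only when H > 0.0874/0.00297 = 29.4.
Without the predator, H → K = 77.1. Since 77.1 > 29.4, the predator can invade and persist.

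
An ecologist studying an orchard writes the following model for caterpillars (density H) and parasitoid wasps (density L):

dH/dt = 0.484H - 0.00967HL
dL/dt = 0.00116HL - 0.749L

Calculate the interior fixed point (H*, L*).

Set dL/dt = 0 with L > 0: 0.00116H - 0.749 = 0, so H* = 0.749/0.00116 = 646.
Set dH/dt = 0 with H > 0: 0.484 - 0.00967L = 0, so L* = 0.484/0.00967 = 50.1.

H* ≈ 646, L* ≈ 50.1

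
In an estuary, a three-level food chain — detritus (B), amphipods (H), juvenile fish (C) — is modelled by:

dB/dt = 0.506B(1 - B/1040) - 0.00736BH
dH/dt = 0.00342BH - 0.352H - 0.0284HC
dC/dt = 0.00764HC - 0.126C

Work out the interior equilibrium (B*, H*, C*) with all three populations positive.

B* ≈ 791, H* ≈ 16.5, C* ≈ 82.8

From dC/dt = 0: 0.00764H* = 0.126, so H* = 16.5.
From dB/dt = 0: 0.506(1 - B*/1040) = 0.00736·16.5, giving B* = 1040·(1 - 0.24) = 791.
From dH/dt = 0: 0.00342·791 - 0.352 = 0.0284C*, so C* = 2.35/0.0284 = 82.8.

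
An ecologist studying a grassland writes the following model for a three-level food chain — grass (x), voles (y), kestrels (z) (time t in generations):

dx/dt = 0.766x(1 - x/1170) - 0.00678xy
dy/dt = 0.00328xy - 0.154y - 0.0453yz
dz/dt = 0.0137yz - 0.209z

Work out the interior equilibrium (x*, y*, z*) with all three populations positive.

From dz/dt = 0: 0.0137y* = 0.209, so y* = 15.3.
From dx/dt = 0: 0.766(1 - x*/1170) = 0.00678·15.3, giving x* = 1170·(1 - 0.135) = 1010.
From dy/dt = 0: 0.00328·1010 - 0.154 = 0.0453z*, so z* = 3.17/0.0453 = 69.9.

x* ≈ 1010, y* ≈ 15.3, z* ≈ 69.9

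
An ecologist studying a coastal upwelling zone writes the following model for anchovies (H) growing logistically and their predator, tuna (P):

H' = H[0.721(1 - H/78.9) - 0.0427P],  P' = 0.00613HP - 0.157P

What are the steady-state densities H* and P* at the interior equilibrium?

H* ≈ 25.6, P* ≈ 11.4

From dP/dt = 0 with P > 0: 0.00613H* = 0.157, so H* = 25.6.
Substitute into dH/dt = 0: 0.721(1 - 25.6/78.9) = 0.0427P*.
The bracket is 0.675, giving P* = 0.487/0.0427 = 11.4.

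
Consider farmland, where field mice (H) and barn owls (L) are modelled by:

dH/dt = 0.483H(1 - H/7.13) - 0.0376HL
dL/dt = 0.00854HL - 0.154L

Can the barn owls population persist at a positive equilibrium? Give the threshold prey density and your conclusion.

The predator equation gives dL/dt > 0 only when H > 0.154/0.00854 = 18.
Without the predator, H → K = 7.13. Since 7.13 < 18, the predator cannot invade.

Threshold H = 18; K < 18, so no, the predator goes extinct.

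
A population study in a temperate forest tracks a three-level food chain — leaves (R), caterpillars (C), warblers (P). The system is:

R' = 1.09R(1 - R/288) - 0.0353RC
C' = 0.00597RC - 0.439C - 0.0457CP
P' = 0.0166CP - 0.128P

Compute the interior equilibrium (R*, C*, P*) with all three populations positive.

From dP/dt = 0: 0.0166C* = 0.128, so C* = 7.71.
From dR/dt = 0: 1.09(1 - R*/288) = 0.0353·7.71, giving R* = 288·(1 - 0.25) = 216.
From dC/dt = 0: 0.00597·216 - 0.439 = 0.0457P*, so P* = 0.851/0.0457 = 18.6.

R* ≈ 216, C* ≈ 7.71, P* ≈ 18.6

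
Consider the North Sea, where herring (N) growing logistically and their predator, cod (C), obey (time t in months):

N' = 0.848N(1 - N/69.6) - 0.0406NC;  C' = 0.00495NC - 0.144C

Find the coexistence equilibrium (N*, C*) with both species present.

From dC/dt = 0 with C > 0: 0.00495N* = 0.144, so N* = 29.1.
Substitute into dN/dt = 0: 0.848(1 - 29.1/69.6) = 0.0406C*.
The bracket is 0.582, giving C* = 0.494/0.0406 = 12.2.

N* ≈ 29.1, C* ≈ 12.2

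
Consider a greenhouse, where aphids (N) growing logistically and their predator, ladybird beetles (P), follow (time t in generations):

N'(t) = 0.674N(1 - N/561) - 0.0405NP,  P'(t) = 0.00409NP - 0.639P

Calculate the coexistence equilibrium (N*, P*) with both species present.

N* ≈ 156, P* ≈ 12

From dP/dt = 0 with P > 0: 0.00409N* = 0.639, so N* = 156.
Substitute into dN/dt = 0: 0.674(1 - 156/561) = 0.0405P*.
The bracket is 0.722, giving P* = 0.486/0.0405 = 12.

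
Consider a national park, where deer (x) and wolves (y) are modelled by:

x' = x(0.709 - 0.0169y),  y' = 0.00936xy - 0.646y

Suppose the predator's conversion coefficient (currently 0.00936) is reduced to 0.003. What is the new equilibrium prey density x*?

x* ≈ 215

At the interior fixed point, setting dy/dt = 0 with y > 0 fixes x* = (predator death rate)/(xy coefficient) — independent of the other coefficients.
With the change, x* = 0.646/0.003 = 215; it rises from 69.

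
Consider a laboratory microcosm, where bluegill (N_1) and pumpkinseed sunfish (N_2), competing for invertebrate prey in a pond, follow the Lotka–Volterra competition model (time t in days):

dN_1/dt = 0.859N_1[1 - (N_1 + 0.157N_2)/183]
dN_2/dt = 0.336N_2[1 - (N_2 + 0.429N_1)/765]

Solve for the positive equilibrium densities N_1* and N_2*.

N_1* ≈ 67.4, N_2* ≈ 736

Setting both brackets to zero gives the nullclines N_1 + 0.157N_2 = 183 and 0.429N_1 + N_2 = 765.
Substituting N_2 = 765 - 0.429N_1 into the first: N_1(1 - 0.157·0.429) = 183 - 0.157·765.
So N_1* = 62.9/0.933 = 67.4, and then N_2* = 765 - 0.429·67.4 = 736.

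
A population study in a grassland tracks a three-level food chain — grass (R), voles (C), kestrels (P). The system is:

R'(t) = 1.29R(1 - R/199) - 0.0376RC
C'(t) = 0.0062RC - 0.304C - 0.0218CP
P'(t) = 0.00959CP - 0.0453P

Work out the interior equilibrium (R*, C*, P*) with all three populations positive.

R* ≈ 172, C* ≈ 4.72, P* ≈ 34.9

From dP/dt = 0: 0.00959C* = 0.0453, so C* = 4.72.
From dR/dt = 0: 1.29(1 - R*/199) = 0.0376·4.72, giving R* = 199·(1 - 0.138) = 172.
From dC/dt = 0: 0.0062·172 - 0.304 = 0.0218P*, so P* = 0.76/0.0218 = 34.9.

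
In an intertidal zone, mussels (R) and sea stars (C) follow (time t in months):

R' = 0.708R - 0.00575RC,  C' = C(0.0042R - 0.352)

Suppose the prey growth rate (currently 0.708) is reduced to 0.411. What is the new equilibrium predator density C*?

C* ≈ 71.5

At the interior fixed point, setting dR/dt = 0 with R > 0 fixes C* = (prey growth rate)/(RC coefficient) — independent of the other coefficients.
With the change, C* = 0.411/0.00575 = 71.5; it falls from 123.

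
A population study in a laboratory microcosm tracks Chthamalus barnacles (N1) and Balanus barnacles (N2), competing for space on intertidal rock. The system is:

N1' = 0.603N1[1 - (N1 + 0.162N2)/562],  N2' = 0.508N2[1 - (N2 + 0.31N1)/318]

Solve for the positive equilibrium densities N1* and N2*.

N1* ≈ 537, N2* ≈ 151

Setting both brackets to zero gives the nullclines N1 + 0.162N2 = 562 and 0.31N1 + N2 = 318.
Substituting N2 = 318 - 0.31N1 into the first: N1(1 - 0.162·0.31) = 562 - 0.162·318.
So N1* = 510/0.95 = 537, and then N2* = 318 - 0.31·537 = 151.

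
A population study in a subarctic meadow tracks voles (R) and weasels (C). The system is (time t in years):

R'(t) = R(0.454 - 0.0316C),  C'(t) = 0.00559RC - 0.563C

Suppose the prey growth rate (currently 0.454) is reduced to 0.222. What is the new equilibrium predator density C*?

At the interior fixed point, setting dR/dt = 0 with R > 0 fixes C* = (prey growth rate)/(RC coefficient) — independent of the other coefficients.
With the change, C* = 0.222/0.0316 = 7.03; it falls from 14.4.

C* ≈ 7.03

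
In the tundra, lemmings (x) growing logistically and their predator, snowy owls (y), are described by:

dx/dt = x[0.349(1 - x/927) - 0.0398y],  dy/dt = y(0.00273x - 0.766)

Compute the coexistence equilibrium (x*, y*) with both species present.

From dy/dt = 0 with y > 0: 0.00273x* = 0.766, so x* = 281.
Substitute into dx/dt = 0: 0.349(1 - 281/927) = 0.0398y*.
The bracket is 0.697, giving y* = 0.243/0.0398 = 6.11.

x* ≈ 281, y* ≈ 6.11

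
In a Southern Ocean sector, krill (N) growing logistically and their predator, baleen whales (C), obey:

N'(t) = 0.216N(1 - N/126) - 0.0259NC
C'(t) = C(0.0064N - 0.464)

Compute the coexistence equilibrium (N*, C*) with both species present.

From dC/dt = 0 with C > 0: 0.0064N* = 0.464, so N* = 72.5.
Substitute into dN/dt = 0: 0.216(1 - 72.5/126) = 0.0259C*.
The bracket is 0.425, giving C* = 0.0917/0.0259 = 3.54.

N* ≈ 72.5, C* ≈ 3.54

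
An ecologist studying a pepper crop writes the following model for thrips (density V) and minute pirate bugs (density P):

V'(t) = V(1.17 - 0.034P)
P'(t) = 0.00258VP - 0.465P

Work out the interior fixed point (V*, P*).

V* ≈ 180, P* ≈ 34.4

Set dP/dt = 0 with P > 0: 0.00258V - 0.465 = 0, so V* = 0.465/0.00258 = 180.
Set dV/dt = 0 with V > 0: 1.17 - 0.034P = 0, so P* = 1.17/0.034 = 34.4.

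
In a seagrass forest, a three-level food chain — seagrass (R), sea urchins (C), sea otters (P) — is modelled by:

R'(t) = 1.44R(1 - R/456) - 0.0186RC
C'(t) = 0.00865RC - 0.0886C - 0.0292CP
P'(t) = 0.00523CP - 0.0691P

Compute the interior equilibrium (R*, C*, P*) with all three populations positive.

R* ≈ 378, C* ≈ 13.2, P* ≈ 109

From dP/dt = 0: 0.00523C* = 0.0691, so C* = 13.2.
From dR/dt = 0: 1.44(1 - R*/456) = 0.0186·13.2, giving R* = 456·(1 - 0.171) = 378.
From dC/dt = 0: 0.00865·378 - 0.0886 = 0.0292P*, so P* = 3.18/0.0292 = 109.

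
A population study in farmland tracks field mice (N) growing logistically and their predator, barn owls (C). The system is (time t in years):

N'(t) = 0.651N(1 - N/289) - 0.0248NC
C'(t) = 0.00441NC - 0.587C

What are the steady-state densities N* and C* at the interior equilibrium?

N* ≈ 133, C* ≈ 14.2

From dC/dt = 0 with C > 0: 0.00441N* = 0.587, so N* = 133.
Substitute into dN/dt = 0: 0.651(1 - 133/289) = 0.0248C*.
The bracket is 0.539, giving C* = 0.351/0.0248 = 14.2.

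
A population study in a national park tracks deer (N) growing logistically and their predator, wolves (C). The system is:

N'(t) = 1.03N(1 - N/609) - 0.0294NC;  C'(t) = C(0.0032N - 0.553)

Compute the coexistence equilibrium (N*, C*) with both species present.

From dC/dt = 0 with C > 0: 0.0032N* = 0.553, so N* = 173.
Substitute into dN/dt = 0: 1.03(1 - 173/609) = 0.0294C*.
The bracket is 0.716, giving C* = 0.738/0.0294 = 25.1.

N* ≈ 173, C* ≈ 25.1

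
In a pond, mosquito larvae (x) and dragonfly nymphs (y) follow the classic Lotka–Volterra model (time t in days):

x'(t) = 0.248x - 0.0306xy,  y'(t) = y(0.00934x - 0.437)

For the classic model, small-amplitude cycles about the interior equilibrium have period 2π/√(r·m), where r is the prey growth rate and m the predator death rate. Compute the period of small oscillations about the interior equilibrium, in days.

Here r = 0.248 and m = 0.437, so r·m = 0.108.
ω = √0.108 = 0.329 per day, hence T = 2π/ω ≈ 19.1 days.

T ≈ 19.1 days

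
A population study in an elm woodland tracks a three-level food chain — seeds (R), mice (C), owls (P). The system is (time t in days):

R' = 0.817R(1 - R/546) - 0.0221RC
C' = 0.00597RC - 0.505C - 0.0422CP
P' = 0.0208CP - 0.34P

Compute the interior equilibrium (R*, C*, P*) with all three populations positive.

R* ≈ 305, C* ≈ 16.3, P* ≈ 31.1

From dP/dt = 0: 0.0208C* = 0.34, so C* = 16.3.
From dR/dt = 0: 0.817(1 - R*/546) = 0.0221·16.3, giving R* = 546·(1 - 0.442) = 305.
From dC/dt = 0: 0.00597·305 - 0.505 = 0.0422P*, so P* = 1.31/0.0422 = 31.1.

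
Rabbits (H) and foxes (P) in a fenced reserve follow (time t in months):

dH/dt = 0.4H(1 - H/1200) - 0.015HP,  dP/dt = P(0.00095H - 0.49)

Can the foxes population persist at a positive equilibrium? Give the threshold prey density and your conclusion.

The predator equation gives dP/dt > 0 only when H > 0.49/0.00095 = 516.
Without the predator, H → K = 1200. Since 1200 > 516, the predator can invade and persist.

Threshold H = 516; K > 516, so yes, the predator persists.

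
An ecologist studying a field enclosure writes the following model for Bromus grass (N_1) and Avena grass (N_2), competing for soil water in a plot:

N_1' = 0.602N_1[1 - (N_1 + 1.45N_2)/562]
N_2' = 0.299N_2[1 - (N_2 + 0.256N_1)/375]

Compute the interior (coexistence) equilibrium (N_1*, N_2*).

Setting both brackets to zero gives the nullclines N_1 + 1.45N_2 = 562 and 0.256N_1 + N_2 = 375.
Substituting N_2 = 375 - 0.256N_1 into the first: N_1(1 - 1.45·0.256) = 562 - 1.45·375.
So N_1* = 18.2/0.629 = 29, and then N_2* = 375 - 0.256·29 = 368.

N_1* ≈ 29, N_2* ≈ 368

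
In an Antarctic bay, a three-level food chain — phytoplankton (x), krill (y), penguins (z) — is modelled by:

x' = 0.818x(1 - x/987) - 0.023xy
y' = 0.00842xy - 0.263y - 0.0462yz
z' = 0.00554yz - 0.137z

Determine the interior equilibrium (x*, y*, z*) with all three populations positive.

x* ≈ 301, y* ≈ 24.7, z* ≈ 49.1

From dz/dt = 0: 0.00554y* = 0.137, so y* = 24.7.
From dx/dt = 0: 0.818(1 - x*/987) = 0.023·24.7, giving x* = 987·(1 - 0.695) = 301.
From dy/dt = 0: 0.00842·301 - 0.263 = 0.0462z*, so z* = 2.27/0.0462 = 49.1.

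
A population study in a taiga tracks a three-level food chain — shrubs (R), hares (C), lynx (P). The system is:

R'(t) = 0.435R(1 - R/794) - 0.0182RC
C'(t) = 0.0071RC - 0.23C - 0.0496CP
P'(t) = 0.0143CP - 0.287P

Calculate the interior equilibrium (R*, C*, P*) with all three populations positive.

R* ≈ 127, C* ≈ 20.1, P* ≈ 13.6

From dP/dt = 0: 0.0143C* = 0.287, so C* = 20.1.
From dR/dt = 0: 0.435(1 - R*/794) = 0.0182·20.1, giving R* = 794·(1 - 0.84) = 127.
From dC/dt = 0: 0.0071·127 - 0.23 = 0.0496P*, so P* = 0.674/0.0496 = 13.6.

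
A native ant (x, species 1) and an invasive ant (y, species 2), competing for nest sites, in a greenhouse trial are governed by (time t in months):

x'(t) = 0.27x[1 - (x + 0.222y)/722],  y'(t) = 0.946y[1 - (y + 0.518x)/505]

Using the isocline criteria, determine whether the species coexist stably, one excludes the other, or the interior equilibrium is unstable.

Compare the nullcline intercepts: K1/α12 = 722/0.222 = 3250 > K2 = 505; K2/α21 = 505/0.518 = 975 > K1 = 722.
Since both inequalities hold, each species can invade when rare, so the interior equilibrium is stable.

stable coexistence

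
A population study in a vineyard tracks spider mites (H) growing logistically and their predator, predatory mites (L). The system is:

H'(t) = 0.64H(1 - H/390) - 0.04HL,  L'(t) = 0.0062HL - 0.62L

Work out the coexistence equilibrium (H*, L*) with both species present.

H* ≈ 100, L* ≈ 11.9

From dL/dt = 0 with L > 0: 0.0062H* = 0.62, so H* = 100.
Substitute into dH/dt = 0: 0.64(1 - 100/390) = 0.04L*.
The bracket is 0.744, giving L* = 0.476/0.04 = 11.9.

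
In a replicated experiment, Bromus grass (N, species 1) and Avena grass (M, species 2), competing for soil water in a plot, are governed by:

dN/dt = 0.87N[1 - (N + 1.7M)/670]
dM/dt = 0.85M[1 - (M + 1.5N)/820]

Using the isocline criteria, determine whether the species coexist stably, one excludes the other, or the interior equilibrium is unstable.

Compare the nullcline intercepts: K1/α12 = 670/1.7 = 394 < K2 = 820; K2/α21 = 820/1.5 = 547 < K1 = 670.
Since both are reversed, neither can invade when rare; the interior point is a saddle.

unstable coexistence (outcome depends on initial conditions)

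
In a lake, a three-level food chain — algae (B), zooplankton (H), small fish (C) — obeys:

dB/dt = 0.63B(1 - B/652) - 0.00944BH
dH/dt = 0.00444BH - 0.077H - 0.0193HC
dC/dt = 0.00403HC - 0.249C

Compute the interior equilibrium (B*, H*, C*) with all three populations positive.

B* ≈ 48.4, H* ≈ 61.8, C* ≈ 7.14

From dC/dt = 0: 0.00403H* = 0.249, so H* = 61.8.
From dB/dt = 0: 0.63(1 - B*/652) = 0.00944·61.8, giving B* = 652·(1 - 0.926) = 48.4.
From dH/dt = 0: 0.00444·48.4 - 0.077 = 0.0193C*, so C* = 0.138/0.0193 = 7.14.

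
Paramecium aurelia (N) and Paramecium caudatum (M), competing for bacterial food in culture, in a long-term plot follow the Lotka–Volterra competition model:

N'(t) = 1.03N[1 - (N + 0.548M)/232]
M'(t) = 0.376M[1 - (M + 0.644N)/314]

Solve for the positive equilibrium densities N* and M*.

N* ≈ 92.6, M* ≈ 254

Setting both brackets to zero gives the nullclines N + 0.548M = 232 and 0.644N + M = 314.
Substituting M = 314 - 0.644N into the first: N(1 - 0.548·0.644) = 232 - 0.548·314.
So N* = 59.9/0.647 = 92.6, and then M* = 314 - 0.644·92.6 = 254.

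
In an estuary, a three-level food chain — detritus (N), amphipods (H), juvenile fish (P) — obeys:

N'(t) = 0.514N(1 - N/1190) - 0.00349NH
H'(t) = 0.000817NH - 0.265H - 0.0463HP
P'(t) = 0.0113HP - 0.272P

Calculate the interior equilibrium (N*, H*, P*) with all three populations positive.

N* ≈ 996, H* ≈ 24.1, P* ≈ 11.8

From dP/dt = 0: 0.0113H* = 0.272, so H* = 24.1.
From dN/dt = 0: 0.514(1 - N*/1190) = 0.00349·24.1, giving N* = 1190·(1 - 0.163) = 996.
From dH/dt = 0: 0.000817·996 - 0.265 = 0.0463P*, so P* = 0.548/0.0463 = 11.8.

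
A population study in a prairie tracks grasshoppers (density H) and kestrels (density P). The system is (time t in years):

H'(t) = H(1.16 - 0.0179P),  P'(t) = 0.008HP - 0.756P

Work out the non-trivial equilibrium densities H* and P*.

Set dP/dt = 0 with P > 0: 0.008H - 0.756 = 0, so H* = 0.756/0.008 = 94.5.
Set dH/dt = 0 with H > 0: 1.16 - 0.0179P = 0, so P* = 1.16/0.0179 = 64.8.

H* ≈ 94.5, P* ≈ 64.8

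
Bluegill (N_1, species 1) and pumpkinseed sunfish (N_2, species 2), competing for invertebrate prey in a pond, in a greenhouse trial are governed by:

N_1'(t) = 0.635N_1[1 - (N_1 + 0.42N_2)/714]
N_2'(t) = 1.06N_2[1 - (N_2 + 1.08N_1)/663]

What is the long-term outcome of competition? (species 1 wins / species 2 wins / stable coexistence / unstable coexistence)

species 1 excludes species 2

Compare the nullcline intercepts: K1/α12 = 714/0.42 = 1700 > K2 = 663; K2/α21 = 663/1.08 = 614 < K1 = 714.
Since the inequalities point opposite ways, species 1 can invade but species 2 cannot.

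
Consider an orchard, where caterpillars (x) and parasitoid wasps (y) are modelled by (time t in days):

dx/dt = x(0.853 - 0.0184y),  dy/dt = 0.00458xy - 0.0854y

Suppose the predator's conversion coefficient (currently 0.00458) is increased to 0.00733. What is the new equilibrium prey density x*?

x* ≈ 11.7

At the interior fixed point, setting dy/dt = 0 with y > 0 fixes x* = (predator death rate)/(xy coefficient) — independent of the other coefficients.
With the change, x* = 0.0854/0.00733 = 11.7; it falls from 18.6.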